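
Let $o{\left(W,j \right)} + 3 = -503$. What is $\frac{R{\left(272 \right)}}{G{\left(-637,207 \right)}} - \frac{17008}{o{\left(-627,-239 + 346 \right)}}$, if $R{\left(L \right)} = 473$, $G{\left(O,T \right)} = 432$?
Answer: $\frac{3793397}{109296} \approx 34.708$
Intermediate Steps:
$o{\left(W,j \right)} = -506$ ($o{\left(W,j \right)} = -3 - 503 = -506$)
$\frac{R{\left(272 \right)}}{G{\left(-637,207 \right)}} - \frac{17008}{o{\left(-627,-239 + 346 \right)}} = \frac{473}{432} - \frac{17008}{-506} = 473 \cdot \frac{1}{432} - - \frac{8504}{253} = \frac{473}{432} + \frac{8504}{253} = \frac{3793397}{109296}$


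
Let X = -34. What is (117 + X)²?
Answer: 6889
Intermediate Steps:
(117 + X)² = (117 - 34)² = 83² = 6889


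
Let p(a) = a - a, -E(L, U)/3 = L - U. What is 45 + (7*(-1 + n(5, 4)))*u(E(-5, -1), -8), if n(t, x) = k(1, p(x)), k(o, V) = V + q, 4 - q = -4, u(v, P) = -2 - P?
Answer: 339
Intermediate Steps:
E(L, U) = -3*L + 3*U (E(L, U) = -3*(L - U) = -3*L + 3*U)
p(a) = 0
q = 8 (q = 4 - 1*(-4) = 4 + 4 = 8)
k(o, V) = 8 + V (k(o, V) = V + 8 = 8 + V)
n(t, x) = 8 (n(t, x) = 8 + 0 = 8)
45 + (7*(-1 + n(5, 4)))*u(E(-5, -1), -8) = 45 + (7*(-1 + 8))*(-2 - 1*(-8)) = 45 + (7*7)*(-2 + 8) = 45 + 49*6 = 45 + 294 = 339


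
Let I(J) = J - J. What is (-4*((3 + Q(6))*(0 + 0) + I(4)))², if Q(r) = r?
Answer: 0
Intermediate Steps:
I(J) = 0
(-4*((3 + Q(6))*(0 + 0) + I(4)))² = (-4*((3 + 6)*(0 + 0) + 0))² = (-4*(9*0 + 0))² = (-4*(0 + 0))² = (-4*0)² = 0² = 0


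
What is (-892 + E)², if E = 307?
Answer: 342225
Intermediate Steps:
(-892 + E)² = (-892 + 307)² = (-585)² = 342225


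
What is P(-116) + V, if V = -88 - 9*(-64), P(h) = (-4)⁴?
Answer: 744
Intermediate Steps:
P(h) = 256
V = 488 (V = -88 + 576 = 488)
P(-116) + V = 256 + 488 = 744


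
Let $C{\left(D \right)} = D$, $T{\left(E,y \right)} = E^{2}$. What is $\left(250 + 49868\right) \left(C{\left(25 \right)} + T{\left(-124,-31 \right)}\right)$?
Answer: $771867318$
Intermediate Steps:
$\left(250 + 49868\right) \left(C{\left(25 \right)} + T{\left(-124,-31 \right)}\right) = \left(250 + 49868\right) \left(25 + \left(-124\right)^{2}\right) = 50118 \left(25 + 15376\right) = 50118 \cdot 15401 = 771867318$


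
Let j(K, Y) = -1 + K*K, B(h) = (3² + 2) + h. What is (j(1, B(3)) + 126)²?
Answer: 15876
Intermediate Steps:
B(h) = 11 + h (B(h) = (9 + 2) + h = 11 + h)
j(K, Y) = -1 + K²
(j(1, B(3)) + 126)² = ((-1 + 1²) + 126)² = ((-1 + 1) + 126)² = (0 + 126)² = 126² = 15876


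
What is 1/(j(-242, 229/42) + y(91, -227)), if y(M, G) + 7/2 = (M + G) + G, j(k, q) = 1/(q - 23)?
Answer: -1474/540305 ≈ -0.0027281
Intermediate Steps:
j(k, q) = 1/(-23 + q)
y(M, G) = -7/2 + M + 2*G (y(M, G) = -7/2 + ((M + G) + G) = -7/2 + ((G + M) + G) = -7/2 + (M + 2*G) = -7/2 + M + 2*G)
1/(j(-242, 229/42) + y(91, -227)) = 1/(1/(-23 + 229/42) + (-7/2 + 91 + 2*(-227))) = 1/(1/(-23 + 229*(1/42)) + (-7/2 + 91 - 454)) = 1/(1/(-23 + 229/42) - 733/2) = 1/(1/(-737/42) - 733/2) = 1/(-42/737 - 733/2) = 1/(-540305/1474) = -1474/540305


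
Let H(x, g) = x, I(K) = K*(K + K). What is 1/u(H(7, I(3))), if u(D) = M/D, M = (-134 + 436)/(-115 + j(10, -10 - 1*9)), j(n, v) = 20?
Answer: -665/302 ≈ -2.2020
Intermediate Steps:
I(K) = 2*K² (I(K) = K*(2*K) = 2*K²)
M = -302/95 (M = (-134 + 436)/(-115 + 20) = 302/(-95) = 302*(-1/95) = -302/95 ≈ -3.1789)
u(D) = -302/(95*D)
1/u(H(7, I(3))) = 1/(-302/95/7) = 1/(-302/95*⅐) = 1/(-302/665) = -665/302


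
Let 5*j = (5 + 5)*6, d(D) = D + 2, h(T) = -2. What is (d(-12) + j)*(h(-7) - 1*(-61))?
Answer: 118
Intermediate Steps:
d(D) = 2 + D
j = 12 (j = ((5 + 5)*6)/5 = (10*6)/5 = (⅕)*60 = 12)
(d(-12) + j)*(h(-7) - 1*(-61)) = ((2 - 12) + 12)*(-2 - 1*(-61)) = (-10 + 12)*(-2 + 61) = 2*59 = 118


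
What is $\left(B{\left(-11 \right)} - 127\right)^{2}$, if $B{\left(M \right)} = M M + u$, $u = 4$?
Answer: $4$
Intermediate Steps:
$B{\left(M \right)} = 4 + M^{2}$ ($B{\left(M \right)} = M M + 4 = M^{2} + 4 = 4 + M^{2}$)
$\left(B{\left(-11 \right)} - 127\right)^{2} = \left(\left(4 + \left(-11\right)^{2}\right) - 127\right)^{2} = \left(\left(4 + 121\right) - 127\right)^{2} = \left(125 - 127\right)^{2} = \left(-2\right)^{2} = 4$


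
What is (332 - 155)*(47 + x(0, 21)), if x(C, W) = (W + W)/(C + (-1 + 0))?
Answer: 885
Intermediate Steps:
x(C, W) = 2*W/(-1 + C) (x(C, W) = (2*W)/(C - 1) = (2*W)/(-1 + C) = 2*W/(-1 + C))
(332 - 155)*(47 + x(0, 21)) = (332 - 155)*(47 + 2*21/(-1 + 0)) = 177*(47 + 2*21/(-1)) = 177*(47 + 2*21*(-1)) = 177*(47 - 42) = 177*5 = 885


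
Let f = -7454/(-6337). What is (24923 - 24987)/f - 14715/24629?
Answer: -5049209941/91792283 ≈ -55.007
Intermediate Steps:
f = 7454/6337 (f = -7454*(-1/6337) = 7454/6337 ≈ 1.1763)
(24923 - 24987)/f - 14715/24629 = (24923 - 24987)/(7454/6337) - 14715/24629 = -64*6337/7454 - 14715*1/24629 = -202784/3727 - 14715/24629 = -5049209941/91792283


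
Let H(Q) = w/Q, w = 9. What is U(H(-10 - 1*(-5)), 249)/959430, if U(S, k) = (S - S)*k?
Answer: 0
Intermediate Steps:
H(Q) = 9/Q
U(S, k) = 0 (U(S, k) = 0*k = 0)
U(H(-10 - 1*(-5)), 249)/959430 = 0/959430 = 0*(1/959430) = 0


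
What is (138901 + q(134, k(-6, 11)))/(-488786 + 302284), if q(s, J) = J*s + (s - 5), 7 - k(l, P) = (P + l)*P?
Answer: -66299/93251 ≈ -0.71097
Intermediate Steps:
k(l, P) = 7 - P*(P + l) (k(l, P) = 7 - (P + l)*P = 7 - P*(P + l))
q(s, J) = -5 + s + J*s (q(s, J) = J*s + (-5 + s) = -5 + s + J*s)
(138901 + q(134, k(-6, 11)))/(-488786 + 302284) = (138901 + (-5 + 134 + (7 - 1*11² - 1*11*(-6))*134))/(-488786 + 302284) = (138901 + (-5 + 134 + (7 - 1*121 + 66)*134))/(-186502) = (138901 + (-5 + 134 + (7 - 121 + 66)*134))*(-1/186502) = (138901 + (-5 + 134 - 48*134))*(-1/186502) = (138901 + (-5 + 134 - 6432))*(-1/186502) = (138901 - 6303)*(-1/186502) = 132598*(-1/186502) = -66299/93251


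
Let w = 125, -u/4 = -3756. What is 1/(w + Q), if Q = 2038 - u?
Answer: -1/12861 ≈ -7.7754e-5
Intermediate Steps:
u = 15024 (u = -4*(-3756) = 15024)
Q = -12986 (Q = 2038 - 1*15024 = 2038 - 15024 = -12986)
1/(w + Q) = 1/(125 - 12986) = 1/(-12861) = -1/12861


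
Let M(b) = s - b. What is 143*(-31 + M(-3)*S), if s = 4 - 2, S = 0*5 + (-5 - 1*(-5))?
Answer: -4433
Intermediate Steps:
S = 0 (S = 0 + (-5 + 5) = 0 + 0 = 0)
s = 2
M(b) = 2 - b
143*(-31 + M(-3)*S) = 143*(-31 + (2 - 1*(-3))*0) = 143*(-31 + (2 + 3)*0) = 143*(-31 + 5*0) = 143*(-31 + 0) = 143*(-31) = -4433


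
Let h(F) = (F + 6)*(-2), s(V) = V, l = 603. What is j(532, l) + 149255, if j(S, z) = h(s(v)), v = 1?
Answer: 149241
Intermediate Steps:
h(F) = -12 - 2*F (h(F) = (6 + F)*(-2) = -12 - 2*F)
j(S, z) = -14 (j(S, z) = -12 - 2*1 = -12 - 2 = -14)
j(532, l) + 149255 = -14 + 149255 = 149241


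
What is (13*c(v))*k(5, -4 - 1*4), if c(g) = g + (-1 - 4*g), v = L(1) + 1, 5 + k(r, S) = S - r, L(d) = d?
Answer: 1638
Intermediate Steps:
k(r, S) = -5 + S - r (k(r, S) = -5 + (S - r) = -5 + S - r)
v = 2 (v = 1 + 1 = 2)
c(g) = -1 - 3*g
(13*c(v))*k(5, -4 - 1*4) = (13*(-1 - 3*2))*(-5 + (-4 - 1*4) - 1*5) = (13*(-1 - 6))*(-5 + (-4 - 4) - 5) = (13*(-7))*(-5 - 8 - 5) = -91*(-18) = 1638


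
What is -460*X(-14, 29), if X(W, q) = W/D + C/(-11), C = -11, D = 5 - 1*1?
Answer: 1150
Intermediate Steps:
D = 4 (D = 5 - 1 = 4)
X(W, q) = 1 + W/4 (X(W, q) = W/4 - 11/(-11) = W*(¼) - 11*(-1/11) = W/4 + 1 = 1 + W/4)
-460*X(-14, 29) = -460*(1 + (¼)*(-14)) = -460*(1 - 7/2) = -460*(-5/2) = 1150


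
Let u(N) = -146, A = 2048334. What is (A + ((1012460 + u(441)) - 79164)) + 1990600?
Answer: 4972084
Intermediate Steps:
(A + ((1012460 + u(441)) - 79164)) + 1990600 = (2048334 + ((1012460 - 146) - 79164)) + 1990600 = (2048334 + (1012314 - 79164)) + 1990600 = (2048334 + 933150) + 1990600 = 2981484 + 1990600 = 4972084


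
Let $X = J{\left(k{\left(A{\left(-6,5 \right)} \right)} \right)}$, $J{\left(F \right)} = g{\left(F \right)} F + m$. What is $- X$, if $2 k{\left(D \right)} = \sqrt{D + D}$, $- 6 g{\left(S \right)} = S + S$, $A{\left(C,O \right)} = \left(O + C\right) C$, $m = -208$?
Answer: $209$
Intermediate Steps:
$A{\left(C,O \right)} = C \left(C + O\right)$ ($A{\left(C,O \right)} = \left(C + O\right) C = C \left(C + O\right)$)
$g{\left(S \right)} = - \frac{S}{3}$ ($g{\left(S \right)} = - \frac{S + S}{6} = - \frac{2 S}{6} = - \frac{S}{3}$)
$k{\left(D \right)} = \frac{\sqrt{2} \sqrt{D}}{2}$ ($k{\left(D \right)} = \frac{\sqrt{D + D}}{2} = \frac{\sqrt{2 D}}{2} = \frac{\sqrt{2} \sqrt{D}}{2}$)
$J{\left(F \right)} = -208 - \frac{F^{2}}{3}$ ($J{\left(F \right)} = - \frac{F}{3} F - 208 = - \frac{F^{2}}{3} - 208 = -208 - \frac{F^{2}}{3}$)
$X = -209$ ($X = -208 - \frac{\left(\frac{\sqrt{2} \sqrt{- 6 \left(-6 + 5\right)}}{2}\right)^{2}}{3} = -208 - \frac{\left(\frac{\sqrt{2} \sqrt{\left(-6\right) \left(-1\right)}}{2}\right)^{2}}{3} = -208 - \frac{\left(\frac{\sqrt{2} \sqrt{6}}{2}\right)^{2}}{3} = -208 - \frac{\left(\sqrt{3}\right)^{2}}{3} = -208 - 1 = -209$)
$- X = \left(-1\right) \left(-209\right) = 209$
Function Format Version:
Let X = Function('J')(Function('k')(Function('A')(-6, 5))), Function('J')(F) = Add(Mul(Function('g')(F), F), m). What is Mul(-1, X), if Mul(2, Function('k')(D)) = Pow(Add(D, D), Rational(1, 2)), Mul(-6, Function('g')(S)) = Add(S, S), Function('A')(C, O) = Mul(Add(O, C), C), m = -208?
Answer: 209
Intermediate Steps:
Function('A')(C, O) = Mul(C, Add(C, O)) (Function('A')(C, O) = Mul(Add(C, O), C) = Mul(C, Add(C, O)))
Function('g')(S) = Mul(Rational(-1, 3), S) (Function('g')(S) = Mul(Rational(-1, 6), Add(S, S)) = Mul(Rational(-1, 6), Mul(2, S)) = Mul(Rational(-1, 3), S))
Function('k')(D) = Mul(Rational(1, 2), Pow(2, Rational(1, 2)), Pow(D, Rational(1, 2))) (Function('k')(D) = Mul(Rational(1, 2), Pow(Add(D, D), Rational(1, 2))) = Mul(Rational(1, 2), Pow(Mul(2, D), Rational(1, 2))) = Mul(Rational(1, 2), Mul(Pow(2, Rational(1, 2)), Pow(D, Rational(1, 2)))) = Mul(Rational(1, 2), Pow(2, Rational(1, 2)), Pow(D, Rational(1, 2))))
Function('J')(F) = Add(-208, Mul(Rational(-1, 3), Pow(F, 2))) (Function('J')(F) = Add(Mul(Mul(Rational(-1, 3), F), F), -208) = Add(Mul(Rational(-1, 3), Pow(F, 2)), -208) = Add(-208, Mul(Rational(-1, 3), Pow(F, 2))))
X = -209 (X = Add(-208, Mul(Rational(-1, 3), Pow(Mul(Rational(1, 2), Pow(2, Rational(1, 2)), Pow(Mul(-6, Add(-6, 5)), Rational(1, 2))), 2))) = Add(-208, Mul(Rational(-1, 3), Pow(Mul(Rational(1, 2), Pow(2, Rational(1, 2)), Pow(Mul(-6, -1), Rational(1, 2))), 2))) = Add(-208, Mul(Rational(-1, 3), Pow(Mul(Rational(1, 2), Pow(2, Rational(1, 2)), Pow(6, Rational(1, 2))), 2))) = Add(-208, Mul(Rational(-1, 3), Pow(Pow(3, Rational(1, 2)), 2))) = Add(-208, Mul(Rational(-1, 3), 3)) = Add(-208, -1) = -209)
Mul(-1, X) = Mul(-1, -209) = 209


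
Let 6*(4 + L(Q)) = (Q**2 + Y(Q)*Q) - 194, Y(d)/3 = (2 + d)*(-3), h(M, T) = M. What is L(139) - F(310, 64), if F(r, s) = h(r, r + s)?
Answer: -79574/3 ≈ -26525.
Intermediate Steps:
F(r, s) = r
Y(d) = -18 - 9*d (Y(d) = 3*((2 + d)*(-3)) = 3*(-6 - 3*d) = -18 - 9*d)
L(Q) = -109/3 + Q**2/6 + Q*(-18 - 9*Q)/6 (L(Q) = -4 + ((Q**2 + (-18 - 9*Q)*Q) - 194)/6 = -4 + ((Q**2 + Q*(-18 - 9*Q)) - 194)/6 = -4 + (-194 + Q**2 + Q*(-18 - 9*Q))/6 = -4 + (-97/3 + Q**2/6 + Q*(-18 - 9*Q)/6) = -109/3 + Q**2/6 + Q*(-18 - 9*Q)/6)
L(139) - F(310, 64) = (-109/3 + (1/6)*139**2 - 3/2*139*(2 + 139)) - 1*310 = (-109/3 + (1/6)*19321 - 3/2*139*141) - 310 = (-109/3 + 19321/6 - 58797/2) - 310 = -78644/3 - 310 = -79574/3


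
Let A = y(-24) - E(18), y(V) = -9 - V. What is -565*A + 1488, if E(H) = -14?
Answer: -14897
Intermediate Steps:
A = 29 (A = (-9 - 1*(-24)) - 1*(-14) = (-9 + 24) + 14 = 15 + 14 = 29)
-565*A + 1488 = -565*29 + 1488 = -16385 + 1488 = -14897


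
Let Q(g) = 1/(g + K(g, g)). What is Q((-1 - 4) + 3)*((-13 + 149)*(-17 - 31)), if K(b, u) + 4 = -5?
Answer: 6528/11 ≈ 593.45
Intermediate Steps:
K(b, u) = -9 (K(b, u) = -4 - 5 = -9)
Q(g) = 1/(-9 + g) (Q(g) = 1/(g - 9) = 1/(-9 + g))
Q((-1 - 4) + 3)*((-13 + 149)*(-17 - 31)) = ((-13 + 149)*(-17 - 31))/(-9 + ((-1 - 4) + 3)) = (136*(-48))/(-9 + (-5 + 3)) = -6528/(-9 - 2) = -6528/(-11) = -1/11*(-6528) = 6528/11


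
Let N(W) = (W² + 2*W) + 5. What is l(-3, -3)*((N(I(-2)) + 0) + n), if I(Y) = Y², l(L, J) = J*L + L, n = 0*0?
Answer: 174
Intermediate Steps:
n = 0
l(L, J) = L + J*L
N(W) = 5 + W² + 2*W
l(-3, -3)*((N(I(-2)) + 0) + n) = (-3*(1 - 3))*(((5 + ((-2)²)² + 2*(-2)²) + 0) + 0) = (-3*(-2))*(((5 + 4² + 2*4) + 0) + 0) = 6*(((5 + 16 + 8) + 0) + 0) = 6*((29 + 0) + 0) = 6*(29 + 0) = 6*29 = 174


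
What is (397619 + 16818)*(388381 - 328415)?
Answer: 24852129142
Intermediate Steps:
(397619 + 16818)*(388381 - 328415) = 414437*59966 = 24852129142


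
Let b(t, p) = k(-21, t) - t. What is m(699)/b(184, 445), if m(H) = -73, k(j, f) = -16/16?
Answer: 73/185 ≈ 0.39459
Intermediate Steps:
k(j, f) = -1 (k(j, f) = -16*1/16 = -1)
b(t, p) = -1 - t
m(699)/b(184, 445) = -73/(-1 - 1*184) = -73/(-1 - 184) = -73/(-185) = -73*(-1/185) = 73/185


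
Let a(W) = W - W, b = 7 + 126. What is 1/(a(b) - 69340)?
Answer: -1/69340 ≈ -1.4422e-5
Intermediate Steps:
b = 133
a(W) = 0
1/(a(b) - 69340) = 1/(0 - 69340) = 1/(-69340) = -1/69340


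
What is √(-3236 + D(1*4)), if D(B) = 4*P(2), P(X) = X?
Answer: 2*I*√807 ≈ 56.815*I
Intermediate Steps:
D(B) = 8 (D(B) = 4*2 = 8)
√(-3236 + D(1*4)) = √(-3236 + 8) = √(-3228) = 2*I*√807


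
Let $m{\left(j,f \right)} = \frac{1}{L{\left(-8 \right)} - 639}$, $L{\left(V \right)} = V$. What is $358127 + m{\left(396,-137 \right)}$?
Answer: $\frac{231708168}{647} \approx 3.5813 \cdot 10^{5}$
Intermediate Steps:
$m{\left(j,f \right)} = - \frac{1}{647}$ ($m{\left(j,f \right)} = \frac{1}{-8 - 639} = \frac{1}{-647} = - \frac{1}{647}$)
$358127 + m{\left(396,-137 \right)} = 358127 - \frac{1}{647} = \frac{231708168}{647}$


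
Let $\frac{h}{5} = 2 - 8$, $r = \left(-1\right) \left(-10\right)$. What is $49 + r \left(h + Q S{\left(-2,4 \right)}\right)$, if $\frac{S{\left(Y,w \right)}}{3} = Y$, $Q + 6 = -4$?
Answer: $349$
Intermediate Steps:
$Q = -10$ ($Q = -6 - 4 = -10$)
$S{\left(Y,w \right)} = 3 Y$
$r = 10$
$h = -30$ ($h = 5 \left(2 - 8\right) = 5 \left(-6\right) = -30$)
$49 + r \left(h + Q S{\left(-2,4 \right)}\right) = 49 + 10 \left(-30 - 10 \cdot 3 \left(-2\right)\right) = 49 + 10 \left(-30 - -60\right) = 49 + 10 \left(-30 + 60\right) = 49 + 10 \cdot 30 = 49 + 300 = 349$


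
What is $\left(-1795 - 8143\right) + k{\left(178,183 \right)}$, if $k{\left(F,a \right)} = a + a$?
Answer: $-9572$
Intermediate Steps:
$k{\left(F,a \right)} = 2 a$
$\left(-1795 - 8143\right) + k{\left(178,183 \right)} = \left(-1795 - 8143\right) + 2 \cdot 183 = -9938 + 366 = -9572$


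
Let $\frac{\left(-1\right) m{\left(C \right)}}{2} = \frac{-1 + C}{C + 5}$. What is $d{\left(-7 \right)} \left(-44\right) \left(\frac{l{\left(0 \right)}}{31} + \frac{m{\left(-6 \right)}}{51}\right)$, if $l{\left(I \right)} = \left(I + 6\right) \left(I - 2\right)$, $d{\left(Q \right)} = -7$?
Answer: $- \frac{322168}{1581} \approx -203.77$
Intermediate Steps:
$m{\left(C \right)} = - \frac{2 \left(-1 + C\right)}{5 + C}$ ($m{\left(C \right)} = - 2 \frac{-1 + C}{C + 5} = - 2 \frac{-1 + C}{5 + C} = - \frac{2 \left(-1 + C\right)}{5 + C}$)
$l{\left(I \right)} = \left(-2 + I\right) \left(6 + I\right)$ ($l{\left(I \right)} = \left(6 + I\right) \left(-2 + I\right) = \left(-2 + I\right) \left(6 + I\right)$)
$d{\left(-7 \right)} \left(-44\right) \left(\frac{l{\left(0 \right)}}{31} + \frac{m{\left(-6 \right)}}{51}\right) = \left(-7\right) \left(-44\right) \left(\frac{-12 + 0^{2} + 4 \cdot 0}{31} + \frac{2 \frac{1}{5 - 6} \left(1 - -6\right)}{51}\right) = 308 \left(\left(-12 + 0 + 0\right) \frac{1}{31} + \frac{2 \left(1 + 6\right)}{-1} \cdot \frac{1}{51}\right) = 308 \left(\left(-12\right) \frac{1}{31} + 2 \left(-1\right) 7 \cdot \frac{1}{51}\right) = 308 \left(- \frac{12}{31} - \frac{14}{51}\right) = 308 \left(- \frac{1046}{1581}\right) = - \frac{322168}{1581}$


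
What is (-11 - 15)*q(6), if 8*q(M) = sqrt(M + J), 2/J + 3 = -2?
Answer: -13*sqrt(35)/10 ≈ -7.6909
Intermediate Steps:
J = -2/5 (J = 2/(-3 - 2) = 2/(-5) = 2*(-1/5) = -2/5 ≈ -0.40000)
q(M) = sqrt(-2/5 + M)/8 (q(M) = sqrt(M - 2/5)/8 = sqrt(-2/5 + M)/8)
(-11 - 15)*q(6) = (-11 - 15)*(sqrt(-10 + 25*6)/40) = -13*sqrt(-10 + 150)/20 = -13*sqrt(140)/20 = -13*2*sqrt(35)/20 = -13*sqrt(35)/10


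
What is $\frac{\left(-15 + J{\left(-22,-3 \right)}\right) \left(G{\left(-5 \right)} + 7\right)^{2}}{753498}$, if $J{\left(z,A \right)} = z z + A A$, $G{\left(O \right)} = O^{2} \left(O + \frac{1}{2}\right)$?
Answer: $\frac{10640519}{1506996} \approx 7.0607$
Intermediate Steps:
$G{\left(O \right)} = O^{2} \left(\frac{1}{2} + O\right)$ ($G{\left(O \right)} = O^{2} \left(O + \frac{1}{2}\right) = O^{2} \left(\frac{1}{2} + O\right)$)
$J{\left(z,A \right)} = A^{2} + z^{2}$ ($J{\left(z,A \right)} = z^{2} + A^{2} = A^{2} + z^{2}$)
$\frac{\left(-15 + J{\left(-22,-3 \right)}\right) \left(G{\left(-5 \right)} + 7\right)^{2}}{753498} = \frac{\left(-15 + \left(\left(-3\right)^{2} + \left(-22\right)^{2}\right)\right) \left(\left(-5\right)^{2} \left(\frac{1}{2} - 5\right) + 7\right)^{2}}{753498} = \left(-15 + \left(9 + 484\right)\right) \left(25 \left(- \frac{9}{2}\right) + 7\right)^{2} \cdot \frac{1}{753498} = \left(-15 + 493\right) \left(- \frac{225}{2} + 7\right)^{2} \cdot \frac{1}{753498} = 478 \left(- \frac{211}{2}\right)^{2} \cdot \frac{1}{753498} = 478 \cdot \frac{44521}{4} \cdot \frac{1}{753498} = \frac{10640519}{2} \cdot \frac{1}{753498} = \frac{10640519}{1506996}$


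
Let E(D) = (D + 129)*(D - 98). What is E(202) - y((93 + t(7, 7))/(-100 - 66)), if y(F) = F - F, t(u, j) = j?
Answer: 34424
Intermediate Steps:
E(D) = (-98 + D)*(129 + D) (E(D) = (129 + D)*(-98 + D) = (-98 + D)*(129 + D))
y(F) = 0
E(202) - y((93 + t(7, 7))/(-100 - 66)) = (-12642 + 202² + 31*202) - 1*0 = (-12642 + 40804 + 6262) + 0 = 34424 + 0 = 34424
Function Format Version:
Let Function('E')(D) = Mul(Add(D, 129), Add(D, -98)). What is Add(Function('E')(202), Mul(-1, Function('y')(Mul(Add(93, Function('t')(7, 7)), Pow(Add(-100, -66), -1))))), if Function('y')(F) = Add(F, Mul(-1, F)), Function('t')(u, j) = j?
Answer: 34424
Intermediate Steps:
Function('E')(D) = Mul(Add(-98, D), Add(129, D)) (Function('E')(D) = Mul(Add(129, D), Add(-98, D)) = Mul(Add(-98, D), Add(129, D)))
Function('y')(F) = 0
Add(Function('E')(202), Mul(-1, Function('y')(Mul(Add(93, Function('t')(7, 7)), Pow(Add(-100, -66), -1))))) = Add(Add(-12642, Pow(202, 2), Mul(31, 202)), Mul(-1, 0)) = Add(Add(-12642, 40804, 6262), 0) = Add(34424, 0) = 34424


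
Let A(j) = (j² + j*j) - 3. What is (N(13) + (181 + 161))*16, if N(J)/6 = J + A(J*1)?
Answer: 38880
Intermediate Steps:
A(j) = -3 + 2*j² (A(j) = (j² + j²) - 3 = 2*j² - 3 = -3 + 2*j²)
N(J) = -18 + 6*J + 12*J² (N(J) = 6*(J + (-3 + 2*(J*1)²)) = 6*(J + (-3 + 2*J²)) = 6*(-3 + J + 2*J²) = -18 + 6*J + 12*J²)
(N(13) + (181 + 161))*16 = ((-18 + 6*13 + 12*13²) + (181 + 161))*16 = ((-18 + 78 + 12*169) + 342)*16 = ((-18 + 78 + 2028) + 342)*16 = (2088 + 342)*16 = 2430*16 = 38880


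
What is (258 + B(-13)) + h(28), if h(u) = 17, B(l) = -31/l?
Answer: 3606/13 ≈ 277.38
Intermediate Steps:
(258 + B(-13)) + h(28) = (258 - 31/(-13)) + 17 = (258 - 31*(-1/13)) + 17 = (258 + 31/13) + 17 = 3385/13 + 17 = 3606/13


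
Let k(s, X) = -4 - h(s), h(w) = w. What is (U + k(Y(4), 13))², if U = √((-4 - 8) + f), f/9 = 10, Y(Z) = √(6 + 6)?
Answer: (4 - √78 + 2*√3)² ≈ 1.8705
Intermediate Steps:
Y(Z) = 2*√3 (Y(Z) = √12 = 2*√3)
f = 90 (f = 9*10 = 90)
k(s, X) = -4 - s
U = √78 (U = √((-4 - 8) + 90) = √(-12 + 90) = √78 ≈ 8.8318)
(U + k(Y(4), 13))² = (√78 + (-4 - 2*√3))² = (-4 + √78 - 2*√3)²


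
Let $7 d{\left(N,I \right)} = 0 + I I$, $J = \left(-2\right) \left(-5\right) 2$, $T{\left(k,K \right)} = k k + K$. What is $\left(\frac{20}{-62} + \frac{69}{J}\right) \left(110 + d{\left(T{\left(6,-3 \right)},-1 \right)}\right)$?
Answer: $\frac{213567}{620} \approx 344.46$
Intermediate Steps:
$T{\left(k,K \right)} = K + k^{2}$ ($T{\left(k,K \right)} = k^{2} + K = K + k^{2}$)
$J = 20$ ($J = 10 \cdot 2 = 20$)
$d{\left(N,I \right)} = \frac{I^{2}}{7}$ ($d{\left(N,I \right)} = \frac{0 + I I}{7} = \frac{0 + I^{2}}{7} = \frac{I^{2}}{7}$)
$\left(\frac{20}{-62} + \frac{69}{J}\right) \left(110 + d{\left(T{\left(6,-3 \right)},-1 \right)}\right) = \left(\frac{20}{-62} + \frac{69}{20}\right) \left(110 + \frac{\left(-1\right)^{2}}{7}\right) = \left(20 \left(- \frac{1}{62}\right) + 69 \cdot \frac{1}{20}\right) \left(110 + \frac{1}{7} \cdot 1\right) = \left(- \frac{10}{31} + \frac{69}{20}\right) \left(110 + \frac{1}{7}\right) = \frac{1939}{620} \cdot \frac{771}{7} = \frac{213567}{620}$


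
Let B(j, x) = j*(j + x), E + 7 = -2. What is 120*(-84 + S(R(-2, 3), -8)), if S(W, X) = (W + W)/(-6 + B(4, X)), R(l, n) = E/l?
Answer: -111420/11 ≈ -10129.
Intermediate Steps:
E = -9 (E = -7 - 2 = -9)
R(l, n) = -9/l
S(W, X) = 2*W/(10 + 4*X) (S(W, X) = (W + W)/(-6 + 4*(4 + X)) = (2*W)/(-6 + (16 + 4*X)) = (2*W)/(10 + 4*X) = 2*W/(10 + 4*X))
120*(-84 + S(R(-2, 3), -8)) = 120*(-84 + (-9/(-2))/(5 + 2*(-8))) = 120*(-84 + (-9*(-1/2))/(5 - 16)) = 120*(-84 + (9/2)/(-11)) = 120*(-84 + (9/2)*(-1/11)) = 120*(-84 - 9/22) = 120*(-1857/22) = -111420/11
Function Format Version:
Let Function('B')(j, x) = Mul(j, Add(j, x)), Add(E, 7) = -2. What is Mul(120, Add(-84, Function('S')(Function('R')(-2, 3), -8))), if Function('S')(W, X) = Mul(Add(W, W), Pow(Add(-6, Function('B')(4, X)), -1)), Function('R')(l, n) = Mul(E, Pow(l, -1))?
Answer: Rational(-111420, 11) ≈ -10129.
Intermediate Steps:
E = -9 (E = Add(-7, -2) = -9)
Function('R')(l, n) = Mul(-9, Pow(l, -1))
Function('S')(W, X) = Mul(2, W, Pow(Add(10, Mul(4, X)), -1)) (Function('S')(W, X) = Mul(Add(W, W), Pow(Add(-6, Mul(4, Add(4, X))), -1)) = Mul(Mul(2, W), Pow(Add(-6, Add(16, Mul(4, X))), -1)) = Mul(Mul(2, W), Pow(Add(10, Mul(4, X)), -1)) = Mul(2, W, Pow(Add(10, Mul(4, X)), -1)))
Mul(120, Add(-84, Function('S')(Function('R')(-2, 3), -8))) = Mul(120, Add(-84, Mul(Mul(-9, Pow(-2, -1)), Pow(Add(5, Mul(2, -8)), -1)))) = Mul(120, Add(-84, Mul(Mul(-9, Rational(-1, 2)), Pow(Add(5, -16), -1)))) = Mul(120, Add(-84, Mul(Rational(9, 2), Pow(-11, -1)))) = Mul(120, Add(-84, Mul(Rational(9, 2), Rational(-1, 11)))) = Mul(120, Add(-84, Rational(-9, 22))) = Mul(120, Rational(-1857, 22)) = Rational(-111420, 11)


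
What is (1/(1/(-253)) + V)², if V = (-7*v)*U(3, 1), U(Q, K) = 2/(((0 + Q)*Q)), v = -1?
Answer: 5121169/81 ≈ 63224.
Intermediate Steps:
U(Q, K) = 2/Q² (U(Q, K) = 2/((Q*Q)) = 2/(Q²) = 2/Q²)
V = 14/9 (V = (-7*(-1))*(2/3²) = 7*(2*(⅑)) = 7*(2/9) = 14/9 ≈ 1.5556)
(1/(1/(-253)) + V)² = (1/(1/(-253)) + 14/9)² = (1/(-1/253) + 14/9)² = (-253 + 14/9)² = (-2263/9)² = 5121169/81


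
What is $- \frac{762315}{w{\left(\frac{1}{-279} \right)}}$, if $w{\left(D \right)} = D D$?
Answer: $-59339361915$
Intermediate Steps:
$w{\left(D \right)} = D^{2}$
$- \frac{762315}{w{\left(\frac{1}{-279} \right)}} = - \frac{762315}{\left(\frac{1}{-279}\right)^{2}} = - \frac{762315}{\left(- \frac{1}{279}\right)^{2}} = - 762315 \frac{1}{\frac{1}{77841}} = \left(-762315\right) 77841 = -59339361915$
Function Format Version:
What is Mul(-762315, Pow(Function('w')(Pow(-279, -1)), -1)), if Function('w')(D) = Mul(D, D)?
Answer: -59339361915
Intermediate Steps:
Function('w')(D) = Pow(D, 2)
Mul(-762315, Pow(Function('w')(Pow(-279, -1)), -1)) = Mul(-762315, Pow(Pow(Pow(-279, -1), 2), -1)) = Mul(-762315, Pow(Pow(Rational(-1, 279), 2), -1)) = Mul(-762315, Pow(Rational(1, 77841), -1)) = Mul(-762315, 77841) = -59339361915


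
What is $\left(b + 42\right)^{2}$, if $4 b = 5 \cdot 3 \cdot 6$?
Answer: $\frac{16641}{4} \approx 4160.3$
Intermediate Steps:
$b = \frac{45}{2}$ ($b = \frac{5 \cdot 3 \cdot 6}{4} = \frac{15 \cdot 6}{4} = \frac{1}{4} \cdot 90 = \frac{45}{2} \approx 22.5$)
$\left(b + 42\right)^{2} = \left(\frac{45}{2} + 42\right)^{2} = \left(\frac{129}{2}\right)^{2} = \frac{16641}{4}$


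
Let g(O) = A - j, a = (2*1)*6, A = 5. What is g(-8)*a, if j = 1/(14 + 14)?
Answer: 417/7 ≈ 59.571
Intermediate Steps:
j = 1/28 ≈ 0.035714
a = 12 (a = 2*6 = 12)
g(O) = 139/28 (g(O) = 5 - 1*1/28 = 5 - 1/28 = 139/28)
g(-8)*a = (139/28)*12 = 417/7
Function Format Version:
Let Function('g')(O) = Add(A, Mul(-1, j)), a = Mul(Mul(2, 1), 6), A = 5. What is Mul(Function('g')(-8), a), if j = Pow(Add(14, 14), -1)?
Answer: Rational(417, 7) ≈ 59.571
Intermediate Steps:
j = Rational(1, 28) (j = Pow(28, -1) = Rational(1, 28) ≈ 0.035714)
a = 12 (a = Mul(2, 6) = 12)
Function('g')(O) = Rational(139, 28) (Function('g')(O) = Add(5, Mul(-1, Rational(1, 28))) = Add(5, Rational(-1, 28)) = Rational(139, 28))
Mul(Function('g')(-8), a) = Mul(Rational(139, 28), 12) = Rational(417, 7)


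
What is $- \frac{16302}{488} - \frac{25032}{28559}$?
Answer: $- \frac{238892217}{6968396} \approx -34.282$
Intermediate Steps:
$- \frac{16302}{488} - \frac{25032}{28559} = \left(-16302\right) \frac{1}{488} - \frac{25032}{28559} = - \frac{8151}{244} - \frac{25032}{28559} = - \frac{238892217}{6968396}$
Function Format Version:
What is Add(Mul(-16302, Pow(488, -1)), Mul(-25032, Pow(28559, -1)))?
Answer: Rational(-238892217, 6968396) ≈ -34.282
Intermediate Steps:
Add(Mul(-16302, Pow(488, -1)), Mul(-25032, Pow(28559, -1))) = Add(Mul(-16302, Rational(1, 488)), Mul(-25032, Rational(1, 28559))) = Add(Rational(-8151, 244), Rational(-25032, 28559)) = Rational(-238892217, 6968396)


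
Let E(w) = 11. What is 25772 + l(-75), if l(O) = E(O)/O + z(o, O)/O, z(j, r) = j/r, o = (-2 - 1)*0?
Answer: 1932889/75 ≈ 25772.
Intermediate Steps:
o = 0 (o = -3*0 = 0)
l(O) = 11/O (l(O) = 11/O + (0/O)/O = 11/O + 0/O = 11/O + 0 = 11/O)
25772 + l(-75) = 25772 + 11/(-75) = 25772 + 11*(-1/75) = 25772 - 11/75 = 1932889/75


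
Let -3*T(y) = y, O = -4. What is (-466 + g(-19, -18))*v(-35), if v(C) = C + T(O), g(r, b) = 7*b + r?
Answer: 61711/3 ≈ 20570.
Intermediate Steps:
T(y) = -y/3
g(r, b) = r + 7*b
v(C) = 4/3 + C (v(C) = C - 1/3*(-4) = C + 4/3 = 4/3 + C)
(-466 + g(-19, -18))*v(-35) = (-466 + (-19 + 7*(-18)))*(4/3 - 35) = (-466 + (-19 - 126))*(-101/3) = (-466 - 145)*(-101/3) = -611*(-101/3) = 61711/3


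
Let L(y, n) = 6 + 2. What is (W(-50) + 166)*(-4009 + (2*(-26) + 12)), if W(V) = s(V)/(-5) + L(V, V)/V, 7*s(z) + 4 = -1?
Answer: -117611303/175 ≈ -6.7207e+5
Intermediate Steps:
L(y, n) = 8
s(z) = -5/7 (s(z) = -4/7 + (⅐)*(-1) = -4/7 - ⅐ = -5/7)
W(V) = ⅐ + 8/V (W(V) = -5/7/(-5) + 8/V = -5/7*(-⅕) + 8/V = ⅐ + 8/V)
(W(-50) + 166)*(-4009 + (2*(-26) + 12)) = ((⅐)*(56 - 50)/(-50) + 166)*(-4009 + (2*(-26) + 12)) = ((⅐)*(-1/50)*6 + 166)*(-4009 + (-52 + 12)) = (-3/175 + 166)*(-4009 - 40) = (29047/175)*(-4049) = -117611303/175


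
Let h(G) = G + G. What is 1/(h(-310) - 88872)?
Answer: -1/89492 ≈ -1.1174e-5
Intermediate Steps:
h(G) = 2*G
1/(h(-310) - 88872) = 1/(2*(-310) - 88872) = 1/(-620 - 88872) = 1/(-89492) = -1/89492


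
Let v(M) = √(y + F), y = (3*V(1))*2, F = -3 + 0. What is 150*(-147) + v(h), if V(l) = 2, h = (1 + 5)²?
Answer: -22047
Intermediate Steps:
h = 36 (h = 6² = 36)
F = -3
y = 12 (y = (3*2)*2 = 6*2 = 12)
v(M) = 3 (v(M) = √(12 - 3) = √9 = 3)
150*(-147) + v(h) = 150*(-147) + 3 = -22050 + 3 = -22047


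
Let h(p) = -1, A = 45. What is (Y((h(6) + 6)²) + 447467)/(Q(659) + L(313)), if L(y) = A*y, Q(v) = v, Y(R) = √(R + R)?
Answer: 447467/14744 + 5*√2/14744 ≈ 30.350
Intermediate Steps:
Y(R) = √2*√R (Y(R) = √(2*R) = √2*√R)
L(y) = 45*y
(Y((h(6) + 6)²) + 447467)/(Q(659) + L(313)) = (√2*√((-1 + 6)²) + 447467)/(659 + 45*313) = (√2*√(5²) + 447467)/(659 + 14085) = (√2*√25 + 447467)/14744 = (√2*5 + 447467)*(1/14744) = (5*√2 + 447467)*(1/14744) = (447467 + 5*√2)*(1/14744) = 447467/14744 + 5*√2/14744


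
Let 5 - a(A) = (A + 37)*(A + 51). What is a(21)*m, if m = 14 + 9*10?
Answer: -433784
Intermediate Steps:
a(A) = 5 - (37 + A)*(51 + A) (a(A) = 5 - (A + 37)*(A + 51) = 5 - (37 + A)*(51 + A))
m = 104 (m = 14 + 90 = 104)
a(21)*m = (-1882 - 1*21² - 88*21)*104 = (-1882 - 1*441 - 1848)*104 = (-1882 - 441 - 1848)*104 = -4171*104 = -433784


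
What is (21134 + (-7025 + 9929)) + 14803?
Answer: 38841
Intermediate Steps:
(21134 + (-7025 + 9929)) + 14803 = (21134 + 2904) + 14803 = 24038 + 14803 = 38841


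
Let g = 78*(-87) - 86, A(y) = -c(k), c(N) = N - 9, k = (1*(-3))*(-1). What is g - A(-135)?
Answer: -6878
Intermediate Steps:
k = 3 (k = -3*(-1) = 3)
c(N) = -9 + N
A(y) = 6 (A(y) = -(-9 + 3) = -1*(-6) = 6)
g = -6872 (g = -6786 - 86 = -6872)
g - A(-135) = -6872 - 1*6 = -6872 - 6 = -6878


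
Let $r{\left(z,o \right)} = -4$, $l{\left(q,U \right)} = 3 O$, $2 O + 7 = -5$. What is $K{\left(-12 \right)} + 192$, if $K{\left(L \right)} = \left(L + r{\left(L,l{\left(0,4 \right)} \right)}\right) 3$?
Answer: $144$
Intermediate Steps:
$O = -6$ ($O = - \frac{7}{2} + \frac{1}{2} \left(-5\right) = - \frac{7}{2} - \frac{5}{2} = -6$)
$l{\left(q,U \right)} = -18$ ($l{\left(q,U \right)} = 3 \left(-6\right) = -18$)
$K{\left(L \right)} = -12 + 3 L$ ($K{\left(L \right)} = \left(L - 4\right) 3 = \left(-4 + L\right) 3 = -12 + 3 L$)
$K{\left(-12 \right)} + 192 = \left(-12 + 3 \left(-12\right)\right) + 192 = \left(-12 - 36\right) + 192 = -48 + 192 = 144$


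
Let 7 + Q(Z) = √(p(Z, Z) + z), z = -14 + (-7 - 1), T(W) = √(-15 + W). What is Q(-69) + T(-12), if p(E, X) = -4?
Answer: -7 + I*√26 + 3*I*√3 ≈ -7.0 + 10.295*I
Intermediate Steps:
z = -22 (z = -14 - 8 = -22)
Q(Z) = -7 + I*√26 (Q(Z) = -7 + √(-4 - 22) = -7 + √(-26) = -7 + I*√26)
Q(-69) + T(-12) = (-7 + I*√26) + √(-15 - 12) = (-7 + I*√26) + √(-27) = (-7 + I*√26) + 3*I*√3 = -7 + I*√26 + 3*I*√3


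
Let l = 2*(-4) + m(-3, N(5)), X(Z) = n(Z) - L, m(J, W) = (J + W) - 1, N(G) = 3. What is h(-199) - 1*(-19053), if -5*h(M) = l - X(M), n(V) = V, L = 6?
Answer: 95069/5 ≈ 19014.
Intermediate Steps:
m(J, W) = -1 + J + W
X(Z) = -6 + Z (X(Z) = Z - 1*6 = Z - 6 = -6 + Z)
l = -9 (l = 2*(-4) + (-1 - 3 + 3) = -8 - 1 = -9)
h(M) = 3/5 + M/5 (h(M) = -(-9 - (-6 + M))/5 = -(-9 + (6 - M))/5 = -(-3 - M)/5 = 3/5 + M/5)
h(-199) - 1*(-19053) = (3/5 + (1/5)*(-199)) - 1*(-19053) = (3/5 - 199/5) + 19053 = -196/5 + 19053 = 95069/5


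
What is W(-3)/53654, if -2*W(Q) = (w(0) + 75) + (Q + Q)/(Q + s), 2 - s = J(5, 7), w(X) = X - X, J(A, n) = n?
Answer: -303/429232 ≈ -0.00070591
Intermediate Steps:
w(X) = 0
s = -5 (s = 2 - 1*7 = 2 - 7 = -5)
W(Q) = -75/2 - Q/(-5 + Q) (W(Q) = -((0 + 75) + (Q + Q)/(Q - 5))/2 = -(75 + (2*Q)/(-5 + Q))/2 = -(75 + 2*Q/(-5 + Q))/2 = -75/2 - Q/(-5 + Q))
W(-3)/53654 = ((375 - 77*(-3))/(2*(-5 - 3)))/53654 = ((1/2)*(375 + 231)/(-8))*(1/53654) = ((1/2)*(-1/8)*606)*(1/53654) = -303/8*1/53654 = -303/429232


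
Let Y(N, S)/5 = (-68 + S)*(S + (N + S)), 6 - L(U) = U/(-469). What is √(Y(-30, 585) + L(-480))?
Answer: √648204165546/469 ≈ 1716.7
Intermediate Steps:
L(U) = 6 + U/469 (L(U) = 6 - U/(-469) = 6 - U*(-1)/469 = 6 - (-1)*U/469 = 6 + U/469)
Y(N, S) = 5*(-68 + S)*(N + 2*S) (Y(N, S) = 5*((-68 + S)*(S + (N + S))) = 5*((-68 + S)*(N + 2*S)) = 5*(-68 + S)*(N + 2*S))
√(Y(-30, 585) + L(-480)) = √((-680*585 - 340*(-30) + 10*585² + 5*(-30)*585) + (6 + (1/469)*(-480))) = √((-397800 + 10200 + 10*342225 - 87750) + (6 - 480/469)) = √((-397800 + 10200 + 3422250 - 87750) + 2334/469) = √(2946900 + 2334/469) = √(1382098434/469) = √648204165546/469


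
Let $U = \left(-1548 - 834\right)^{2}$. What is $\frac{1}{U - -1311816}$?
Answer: $\frac{1}{6985740} \approx 1.4315 \cdot 10^{-7}$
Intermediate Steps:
$U = 5673924$ ($U = \left(-2382\right)^{2} = 5673924$)
$\frac{1}{U - -1311816} = \frac{1}{5673924 - -1311816} = \frac{1}{5673924 + \left(-2380842 + 3692658\right)} = \frac{1}{5673924 + 1311816} = \frac{1}{6985740}$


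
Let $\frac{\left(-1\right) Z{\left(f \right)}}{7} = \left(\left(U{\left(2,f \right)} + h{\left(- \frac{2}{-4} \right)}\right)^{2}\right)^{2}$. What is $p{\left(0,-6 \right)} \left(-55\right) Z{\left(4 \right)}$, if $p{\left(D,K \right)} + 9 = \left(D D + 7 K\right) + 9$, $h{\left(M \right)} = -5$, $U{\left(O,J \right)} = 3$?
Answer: $-258720$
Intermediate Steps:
$p{\left(D,K \right)} = D^{2} + 7 K$ ($p{\left(D,K \right)} = -9 + \left(\left(D D + 7 K\right) + 9\right) = -9 + \left(\left(D^{2} + 7 K\right) + 9\right) = -9 + \left(9 + D^{2} + 7 K\right) = D^{2} + 7 K$)
$Z{\left(f \right)} = -112$ ($Z{\left(f \right)} = - 7 \left(\left(3 - 5\right)^{2}\right)^{2} = - 7 \left(\left(-2\right)^{2}\right)^{2} = - 7 \cdot 4^{2} = \left(-7\right) 16 = -112$)
$p{\left(0,-6 \right)} \left(-55\right) Z{\left(4 \right)} = \left(0^{2} + 7 \left(-6\right)\right) \left(-55\right) \left(-112\right) = \left(0 - 42\right) \left(-55\right) \left(-112\right) = \left(-42\right) \left(-55\right) \left(-112\right) = 2310 \left(-112\right) = -258720$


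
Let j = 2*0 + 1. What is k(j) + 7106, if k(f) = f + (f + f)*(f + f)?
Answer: 7111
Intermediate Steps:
j = 1 (j = 0 + 1 = 1)
k(f) = f + 4*f**2 (k(f) = f + (2*f)*(2*f) = f + 4*f**2)
k(j) + 7106 = 1*(1 + 4*1) + 7106 = 1*(1 + 4) + 7106 = 1*5 + 7106 = 5 + 7106 = 7111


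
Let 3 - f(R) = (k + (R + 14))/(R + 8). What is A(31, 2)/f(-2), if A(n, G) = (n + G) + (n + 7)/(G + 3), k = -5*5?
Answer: 1218/155 ≈ 7.8581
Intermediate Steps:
k = -25
A(n, G) = G + n + (7 + n)/(3 + G) (A(n, G) = (G + n) + (7 + n)/(3 + G) = G + n + (7 + n)/(3 + G))
f(R) = 3 - (-11 + R)/(8 + R) (f(R) = 3 - (-25 + (R + 14))/(R + 8) = 3 - (-25 + (14 + R))/(8 + R) = 3 - (-11 + R)/(8 + R))
A(31, 2)/f(-2) = ((7 + 2² + 3*2 + 4*31 + 2*31)/(3 + 2))/(((35 + 2*(-2))/(8 - 2))) = ((7 + 4 + 6 + 124 + 62)/5)/(((35 - 4)/6)) = ((⅕)*203)/(((⅙)*31)) = 203/(5*(31/6)) = (203/5)*(6/31) = 1218/155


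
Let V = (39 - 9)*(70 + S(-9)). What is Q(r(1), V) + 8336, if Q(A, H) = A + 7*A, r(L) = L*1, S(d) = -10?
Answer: 8344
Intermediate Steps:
r(L) = L
V = 1800 (V = (39 - 9)*(70 - 10) = 30*60 = 1800)
Q(A, H) = 8*A
Q(r(1), V) + 8336 = 8*1 + 8336 = 8 + 8336 = 8344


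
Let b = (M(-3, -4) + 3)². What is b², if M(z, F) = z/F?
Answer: 50625/256 ≈ 197.75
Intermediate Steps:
b = 225/16 (b = (-3/(-4) + 3)² = (-3*(-¼) + 3)² = (¾ + 3)² = (15/4)² = 225/16 ≈ 14.063)
b² = (225/16)² = 50625/256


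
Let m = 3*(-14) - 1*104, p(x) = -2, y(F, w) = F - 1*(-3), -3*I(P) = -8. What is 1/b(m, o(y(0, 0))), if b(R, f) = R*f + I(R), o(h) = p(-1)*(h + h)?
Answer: 3/5264 ≈ 0.00056991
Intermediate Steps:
I(P) = 8/3 (I(P) = -⅓*(-8) = 8/3)
y(F, w) = 3 + F (y(F, w) = F + 3 = 3 + F)
o(h) = -4*h (o(h) = -2*(h + h) = -4*h)
m = -146 (m = -42 - 104 = -146)
b(R, f) = 8/3 + R*f (b(R, f) = R*f + 8/3 = 8/3 + R*f)
1/b(m, o(y(0, 0))) = 1/(8/3 - (-584)*(3 + 0)) = 1/(8/3 - (-584)*3) = 1/(8/3 - 146*(-12)) = 1/(8/3 + 1752) = 1/(5264/3) = 3/5264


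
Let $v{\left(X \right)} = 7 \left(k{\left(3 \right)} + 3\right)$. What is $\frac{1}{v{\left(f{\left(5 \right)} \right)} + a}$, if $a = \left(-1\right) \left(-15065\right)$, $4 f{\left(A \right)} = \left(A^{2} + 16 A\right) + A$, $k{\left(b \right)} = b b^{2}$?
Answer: $\frac{1}{15275} \approx 6.5466 \cdot 10^{-5}$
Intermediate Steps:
$k{\left(b \right)} = b^{3}$
$f{\left(A \right)} = \frac{A^{2}}{4} + \frac{17 A}{4}$ ($f{\left(A \right)} = \frac{\left(A^{2} + 16 A\right) + A}{4} = \frac{A^{2} + 17 A}{4} = \frac{A^{2}}{4} + \frac{17 A}{4}$)
$v{\left(X \right)} = 210$ ($v{\left(X \right)} = 7 \left(3^{3} + 3\right) = 7 \left(27 + 3\right) = 7 \cdot 30 = 210$)
$a = 15065$
$\frac{1}{v{\left(f{\left(5 \right)} \right)} + a} = \frac{1}{210 + 15065} = \frac{1}{15275}$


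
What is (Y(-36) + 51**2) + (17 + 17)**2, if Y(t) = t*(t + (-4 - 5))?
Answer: 5377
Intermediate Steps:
Y(t) = t*(-9 + t) (Y(t) = t*(t - 9) = t*(-9 + t))
(Y(-36) + 51**2) + (17 + 17)**2 = (-36*(-9 - 36) + 51**2) + (17 + 17)**2 = (-36*(-45) + 2601) + 34**2 = (1620 + 2601) + 1156 = 4221 + 1156 = 5377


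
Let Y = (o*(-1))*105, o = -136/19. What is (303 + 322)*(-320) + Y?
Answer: -3785720/19 ≈ -1.9925e+5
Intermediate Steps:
o = -136/19 (o = -136*1/19 = -136/19 ≈ -7.1579)
Y = 14280/19 (Y = -136/19*(-1)*105 = (136/19)*105 = 14280/19 ≈ 751.58)
(303 + 322)*(-320) + Y = (303 + 322)*(-320) + 14280/19 = 625*(-320) + 14280/19 = -200000 + 14280/19 = -3785720/19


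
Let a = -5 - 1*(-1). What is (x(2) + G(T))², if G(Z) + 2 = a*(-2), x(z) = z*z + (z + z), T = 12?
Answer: 196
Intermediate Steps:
a = -4 (a = -5 + 1 = -4)
x(z) = z² + 2*z
G(Z) = 6 (G(Z) = -2 - 4*(-2) = -2 + 8 = 6)
(x(2) + G(T))² = (2*(2 + 2) + 6)² = (2*4 + 6)² = (8 + 6)² = 14² = 196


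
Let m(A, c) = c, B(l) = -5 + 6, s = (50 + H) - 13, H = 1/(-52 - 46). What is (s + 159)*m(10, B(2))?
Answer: 19207/98 ≈ 195.99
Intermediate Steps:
H = -1/98 (H = 1/(-98) = -1/98 ≈ -0.010204)
s = 3625/98 (s = (50 - 1/98) - 13 = 4899/98 - 13 = 3625/98 ≈ 36.990)
B(l) = 1
(s + 159)*m(10, B(2)) = (3625/98 + 159)*1 = (19207/98)*1 = 19207/98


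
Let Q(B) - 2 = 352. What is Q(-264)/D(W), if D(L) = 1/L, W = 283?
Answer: 100182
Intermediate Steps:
Q(B) = 354 (Q(B) = 2 + 352 = 354)
Q(-264)/D(W) = 354/(1/283) = 354*283 = 100182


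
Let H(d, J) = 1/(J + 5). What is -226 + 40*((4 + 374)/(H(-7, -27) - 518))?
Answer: -969454/3799 ≈ -255.19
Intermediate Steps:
H(d, J) = 1/(5 + J)
-226 + 40*((4 + 374)/(H(-7, -27) - 518)) = -226 + 40*((4 + 374)/(1/(5 - 27) - 518)) = -226 + 40*(378/(1/(-22) - 518)) = -226 + 40*(378/(-1/22 - 518)) = -226 + 40*(378/(-11397/22)) = -226 + 40*(378*(-22/11397)) = -226 + 40*(-2772/3799) = -226 - 110880/3799 = -969454/3799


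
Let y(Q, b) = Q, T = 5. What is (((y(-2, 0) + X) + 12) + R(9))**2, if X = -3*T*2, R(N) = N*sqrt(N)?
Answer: 49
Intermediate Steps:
R(N) = N**(3/2)
X = -30 (X = -3*5*2 = -15*2 = -30)
(((y(-2, 0) + X) + 12) + R(9))**2 = (((-2 - 30) + 12) + 9**(3/2))**2 = ((-32 + 12) + 27)**2 = (-20 + 27)**2 = 7**2 = 49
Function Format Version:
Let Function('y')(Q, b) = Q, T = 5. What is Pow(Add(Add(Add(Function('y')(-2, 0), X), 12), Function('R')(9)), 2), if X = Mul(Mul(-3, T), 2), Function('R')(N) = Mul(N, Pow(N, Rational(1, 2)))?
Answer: 49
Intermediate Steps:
Function('R')(N) = Pow(N, Rational(3, 2))
X = -30 (X = Mul(Mul(-3, 5), 2) = Mul(-15, 2) = -30)
Pow(Add(Add(Add(Function('y')(-2, 0), X), 12), Function('R')(9)), 2) = Pow(Add(Add(Add(-2, -30), 12), Pow(9, Rational(3, 2))), 2) = Pow(Add(Add(-32, 12), 27), 2) = Pow(Add(-20, 27), 2) = Pow(7, 2) = 49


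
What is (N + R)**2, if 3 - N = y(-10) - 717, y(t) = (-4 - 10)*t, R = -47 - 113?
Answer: 176400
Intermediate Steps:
R = -160
y(t) = -14*t
N = 580 (N = 3 - (-14*(-10) - 717) = 3 - (140 - 717) = 3 - 1*(-577) = 3 + 577 = 580)
(N + R)**2 = (580 - 160)**2 = 420**2 = 176400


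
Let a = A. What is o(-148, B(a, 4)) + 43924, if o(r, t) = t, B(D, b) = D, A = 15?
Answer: 43939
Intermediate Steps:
a = 15
o(-148, B(a, 4)) + 43924 = 15 + 43924 = 43939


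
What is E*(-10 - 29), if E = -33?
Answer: 1287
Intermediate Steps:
E*(-10 - 29) = -33*(-10 - 29) = -33*(-39) = 1287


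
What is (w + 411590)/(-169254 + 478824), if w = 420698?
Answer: 416144/154785 ≈ 2.6885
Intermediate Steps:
(w + 411590)/(-169254 + 478824) = (420698 + 411590)/(-169254 + 478824) = 832288/309570 = 832288*(1/309570) = 416144/154785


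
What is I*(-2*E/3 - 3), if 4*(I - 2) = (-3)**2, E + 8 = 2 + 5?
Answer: -119/12 ≈ -9.9167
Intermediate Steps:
E = -1 (E = -8 + (2 + 5) = -8 + 7 = -1)
I = 17/4 (I = 2 + (1/4)*(-3)**2 = 2 + (1/4)*9 = 2 + 9/4 = 17/4 ≈ 4.2500)
I*(-2*E/3 - 3) = 17*(-2*(-1)/3 - 3)/4 = 17*(2*(1/3) - 3)/4 = 17*(2/3 - 3)/4 = (17/4)*(-7/3) = -119/12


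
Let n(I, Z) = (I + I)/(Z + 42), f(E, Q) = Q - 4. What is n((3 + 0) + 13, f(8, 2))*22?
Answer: 88/5 ≈ 17.600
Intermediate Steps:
f(E, Q) = -4 + Q
n(I, Z) = 2*I/(42 + Z) (n(I, Z) = (2*I)/(42 + Z) = 2*I/(42 + Z))
n((3 + 0) + 13, f(8, 2))*22 = (2*((3 + 0) + 13)/(42 + (-4 + 2)))*22 = (2*(3 + 13)/(42 - 2))*22 = (2*16/40)*22 = (2*16*(1/40))*22 = (⅘)*22 = 88/5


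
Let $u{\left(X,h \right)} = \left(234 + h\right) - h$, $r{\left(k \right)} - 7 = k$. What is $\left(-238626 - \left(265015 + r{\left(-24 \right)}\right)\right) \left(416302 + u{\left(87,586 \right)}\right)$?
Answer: $-209777526464$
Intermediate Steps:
$r{\left(k \right)} = 7 + k$
$u{\left(X,h \right)} = 234$
$\left(-238626 - \left(265015 + r{\left(-24 \right)}\right)\right) \left(416302 + u{\left(87,586 \right)}\right) = \left(-238626 - 264998\right) \left(416302 + 234\right) = \left(-238626 - 264998\right) 416536 = \left(-503624\right) 416536 = -209777526464$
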